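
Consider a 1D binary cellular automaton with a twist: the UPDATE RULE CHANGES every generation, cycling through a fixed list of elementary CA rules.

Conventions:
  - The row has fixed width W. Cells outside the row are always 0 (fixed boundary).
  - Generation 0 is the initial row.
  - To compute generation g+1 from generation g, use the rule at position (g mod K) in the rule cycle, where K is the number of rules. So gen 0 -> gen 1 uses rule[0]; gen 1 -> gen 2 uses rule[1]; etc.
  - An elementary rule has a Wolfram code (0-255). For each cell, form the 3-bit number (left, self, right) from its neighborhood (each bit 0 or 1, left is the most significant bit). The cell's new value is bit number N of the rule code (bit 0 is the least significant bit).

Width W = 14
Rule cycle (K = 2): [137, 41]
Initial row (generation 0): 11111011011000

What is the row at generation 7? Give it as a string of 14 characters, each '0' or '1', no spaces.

Gen 0: 11111011011000
Gen 1 (rule 137): 11110010010011
Gen 2 (rule 41): 10000000000010
Gen 3 (rule 137): 00111111111000
Gen 4 (rule 41): 10100000000011
Gen 5 (rule 137): 00001111111010
Gen 6 (rule 41): 11101000000100
Gen 7 (rule 137): 11000011110001

Answer: 11000011110001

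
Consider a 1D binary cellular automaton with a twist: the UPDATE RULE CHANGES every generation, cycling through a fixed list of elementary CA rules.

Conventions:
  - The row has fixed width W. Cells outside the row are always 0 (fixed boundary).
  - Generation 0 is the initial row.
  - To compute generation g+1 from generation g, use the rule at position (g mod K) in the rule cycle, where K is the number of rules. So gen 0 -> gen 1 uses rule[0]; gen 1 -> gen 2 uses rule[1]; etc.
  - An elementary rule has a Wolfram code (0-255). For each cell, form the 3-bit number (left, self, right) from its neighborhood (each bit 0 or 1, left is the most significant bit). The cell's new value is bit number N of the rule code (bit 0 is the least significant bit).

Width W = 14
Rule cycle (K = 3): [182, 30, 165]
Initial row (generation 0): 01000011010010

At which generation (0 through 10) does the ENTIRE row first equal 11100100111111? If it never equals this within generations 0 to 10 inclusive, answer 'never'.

Answer: 1

Derivation:
Gen 0: 01000011010010
Gen 1 (rule 182): 11100100111111
Gen 2 (rule 30): 10011111100000
Gen 3 (rule 165): 10001111001111
Gen 4 (rule 182): 11010110110110
Gen 5 (rule 30): 10010100100101
Gen 6 (rule 165): 10011100100111
Gen 7 (rule 182): 11101011111010
Gen 8 (rule 30): 10001010000011
Gen 9 (rule 165): 10101110111000
Gen 10 (rule 182): 11110101010100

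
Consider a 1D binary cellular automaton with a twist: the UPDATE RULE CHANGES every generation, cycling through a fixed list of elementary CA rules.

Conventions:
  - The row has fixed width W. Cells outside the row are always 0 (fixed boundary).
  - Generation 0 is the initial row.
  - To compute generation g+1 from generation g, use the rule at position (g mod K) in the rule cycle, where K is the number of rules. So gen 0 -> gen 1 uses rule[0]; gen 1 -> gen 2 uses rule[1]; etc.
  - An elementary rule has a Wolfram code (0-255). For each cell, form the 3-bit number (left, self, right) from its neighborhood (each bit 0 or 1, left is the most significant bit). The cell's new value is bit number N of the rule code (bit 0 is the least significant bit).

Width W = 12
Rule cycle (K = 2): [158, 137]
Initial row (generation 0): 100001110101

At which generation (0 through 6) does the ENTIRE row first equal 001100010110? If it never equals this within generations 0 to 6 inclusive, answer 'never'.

Gen 0: 100001110101
Gen 1 (rule 158): 110011100101
Gen 2 (rule 137): 100011000000
Gen 3 (rule 158): 110110100000
Gen 4 (rule 137): 100100001111
Gen 5 (rule 158): 111110011110
Gen 6 (rule 137): 111100011100

Answer: never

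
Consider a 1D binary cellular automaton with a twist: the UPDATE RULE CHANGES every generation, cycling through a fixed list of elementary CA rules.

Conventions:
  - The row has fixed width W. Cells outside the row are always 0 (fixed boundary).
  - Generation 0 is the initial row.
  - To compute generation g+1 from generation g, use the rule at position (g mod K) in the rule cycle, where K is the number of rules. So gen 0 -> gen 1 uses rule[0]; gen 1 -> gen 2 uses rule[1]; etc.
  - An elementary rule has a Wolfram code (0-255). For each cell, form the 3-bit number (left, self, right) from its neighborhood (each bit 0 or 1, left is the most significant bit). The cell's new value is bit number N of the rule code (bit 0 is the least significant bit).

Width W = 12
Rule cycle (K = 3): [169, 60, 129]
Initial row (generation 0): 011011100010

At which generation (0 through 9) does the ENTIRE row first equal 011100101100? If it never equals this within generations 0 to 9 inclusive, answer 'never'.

Answer: 2

Derivation:
Gen 0: 011011100010
Gen 1 (rule 169): 010111001000
Gen 2 (rule 60): 011100101100
Gen 3 (rule 129): 001000000001
Gen 4 (rule 169): 100011111100
Gen 5 (rule 60): 110010000010
Gen 6 (rule 129): 000000111000
Gen 7 (rule 169): 111110110011
Gen 8 (rule 60): 100001101010
Gen 9 (rule 129): 001100000000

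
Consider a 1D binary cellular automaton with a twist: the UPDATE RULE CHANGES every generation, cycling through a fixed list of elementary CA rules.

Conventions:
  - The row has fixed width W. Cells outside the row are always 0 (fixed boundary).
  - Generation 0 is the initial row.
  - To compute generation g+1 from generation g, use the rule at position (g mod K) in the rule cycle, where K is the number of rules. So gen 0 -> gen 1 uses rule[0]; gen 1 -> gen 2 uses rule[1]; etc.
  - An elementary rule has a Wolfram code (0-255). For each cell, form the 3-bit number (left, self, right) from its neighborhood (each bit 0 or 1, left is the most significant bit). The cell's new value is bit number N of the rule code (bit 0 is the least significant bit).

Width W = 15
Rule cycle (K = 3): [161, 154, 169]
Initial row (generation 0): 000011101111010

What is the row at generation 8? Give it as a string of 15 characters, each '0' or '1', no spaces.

Gen 0: 000011101111010
Gen 1 (rule 161): 111001010110100
Gen 2 (rule 154): 110110000100010
Gen 3 (rule 169): 101100110001000
Gen 4 (rule 161): 010000000100011
Gen 5 (rule 154): 101000001010110
Gen 6 (rule 169): 010011100101100
Gen 7 (rule 161): 000001000010001
Gen 8 (rule 154): 000010100101010

Answer: 000010100101010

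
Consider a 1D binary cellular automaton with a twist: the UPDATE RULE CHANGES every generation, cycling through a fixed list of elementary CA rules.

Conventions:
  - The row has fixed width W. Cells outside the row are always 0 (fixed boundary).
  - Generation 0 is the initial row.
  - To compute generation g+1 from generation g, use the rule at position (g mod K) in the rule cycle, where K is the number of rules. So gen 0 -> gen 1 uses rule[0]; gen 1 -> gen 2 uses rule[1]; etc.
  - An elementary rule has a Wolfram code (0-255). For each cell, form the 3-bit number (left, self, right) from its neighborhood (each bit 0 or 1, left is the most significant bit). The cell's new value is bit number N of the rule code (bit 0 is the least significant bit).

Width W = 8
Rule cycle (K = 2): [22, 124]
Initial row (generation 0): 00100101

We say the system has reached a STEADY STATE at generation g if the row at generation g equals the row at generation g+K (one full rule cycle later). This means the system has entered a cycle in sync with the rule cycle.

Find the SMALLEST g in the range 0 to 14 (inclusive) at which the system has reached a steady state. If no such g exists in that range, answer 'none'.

Gen 0: 00100101
Gen 1 (rule 22): 01111101
Gen 2 (rule 124): 01000111
Gen 3 (rule 22): 11101000
Gen 4 (rule 124): 10111100
Gen 5 (rule 22): 10000010
Gen 6 (rule 124): 11000011
Gen 7 (rule 22): 00100100
Gen 8 (rule 124): 00110110
Gen 9 (rule 22): 01000001
Gen 10 (rule 124): 01100001
Gen 11 (rule 22): 10010011
Gen 12 (rule 124): 11011011
Gen 13 (rule 22): 00000000
Gen 14 (rule 124): 00000000
Gen 15 (rule 22): 00000000
Gen 16 (rule 124): 00000000

Answer: 13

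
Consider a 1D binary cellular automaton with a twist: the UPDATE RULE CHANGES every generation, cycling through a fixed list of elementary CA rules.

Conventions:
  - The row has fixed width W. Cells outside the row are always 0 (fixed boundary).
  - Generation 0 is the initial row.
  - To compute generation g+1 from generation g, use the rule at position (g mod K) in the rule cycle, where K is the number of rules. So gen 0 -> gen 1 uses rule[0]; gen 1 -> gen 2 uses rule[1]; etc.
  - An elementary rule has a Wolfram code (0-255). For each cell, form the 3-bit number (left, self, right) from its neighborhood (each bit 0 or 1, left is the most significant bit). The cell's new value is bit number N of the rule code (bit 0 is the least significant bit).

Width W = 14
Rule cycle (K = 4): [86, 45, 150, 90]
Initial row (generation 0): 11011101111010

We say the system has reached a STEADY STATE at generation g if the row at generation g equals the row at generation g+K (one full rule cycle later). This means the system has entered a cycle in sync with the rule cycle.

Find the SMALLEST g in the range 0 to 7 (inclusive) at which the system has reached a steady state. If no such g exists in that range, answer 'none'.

Answer: none

Derivation:
Gen 0: 11011101111010
Gen 1 (rule 86): 01000100001011
Gen 2 (rule 45): 01010101101110
Gen 3 (rule 150): 11010100000101
Gen 4 (rule 90): 11000010001000
Gen 5 (rule 86): 01100111011100
Gen 6 (rule 45): 01000100110001
Gen 7 (rule 150): 11101111001011
Gen 8 (rule 90): 10101001110011
Gen 9 (rule 86): 10101110011101
Gen 10 (rule 45): 11111000010011
Gen 11 (rule 150): 01110100111100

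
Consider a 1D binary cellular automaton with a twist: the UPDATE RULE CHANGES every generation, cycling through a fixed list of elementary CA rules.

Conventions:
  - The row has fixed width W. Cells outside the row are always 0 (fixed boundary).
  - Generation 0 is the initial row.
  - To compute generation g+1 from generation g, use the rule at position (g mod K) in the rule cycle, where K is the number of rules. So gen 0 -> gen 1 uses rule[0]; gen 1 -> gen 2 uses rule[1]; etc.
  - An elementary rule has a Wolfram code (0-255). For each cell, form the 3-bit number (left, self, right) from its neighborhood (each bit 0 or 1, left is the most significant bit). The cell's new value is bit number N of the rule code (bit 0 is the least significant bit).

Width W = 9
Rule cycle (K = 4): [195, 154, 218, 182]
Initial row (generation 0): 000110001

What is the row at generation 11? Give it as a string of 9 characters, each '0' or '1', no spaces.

Answer: 110110010

Derivation:
Gen 0: 000110001
Gen 1 (rule 195): 111010110
Gen 2 (rule 154): 110000101
Gen 3 (rule 218): 111001000
Gen 4 (rule 182): 010111100
Gen 5 (rule 195): 100011101
Gen 6 (rule 154): 010111000
Gen 7 (rule 218): 100111100
Gen 8 (rule 182): 111011010
Gen 9 (rule 195): 011001000
Gen 10 (rule 154): 110110100
Gen 11 (rule 218): 110110010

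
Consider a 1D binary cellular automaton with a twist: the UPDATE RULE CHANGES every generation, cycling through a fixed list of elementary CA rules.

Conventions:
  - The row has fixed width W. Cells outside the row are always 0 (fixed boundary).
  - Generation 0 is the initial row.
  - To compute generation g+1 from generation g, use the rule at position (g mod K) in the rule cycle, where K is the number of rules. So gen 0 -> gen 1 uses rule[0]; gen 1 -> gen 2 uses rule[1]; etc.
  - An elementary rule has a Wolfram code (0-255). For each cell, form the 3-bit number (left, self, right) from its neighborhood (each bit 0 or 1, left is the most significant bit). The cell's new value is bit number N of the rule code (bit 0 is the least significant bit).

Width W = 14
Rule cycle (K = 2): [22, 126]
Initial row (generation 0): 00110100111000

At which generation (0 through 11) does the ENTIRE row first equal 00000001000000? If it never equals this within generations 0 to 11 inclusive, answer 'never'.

Gen 0: 00110100111000
Gen 1 (rule 22): 01000111000100
Gen 2 (rule 126): 11101101101110
Gen 3 (rule 22): 00000000000001
Gen 4 (rule 126): 00000000000011
Gen 5 (rule 22): 00000000000100
Gen 6 (rule 126): 00000000001110
Gen 7 (rule 22): 00000000010001
Gen 8 (rule 126): 00000000111011
Gen 9 (rule 22): 00000001000000
Gen 10 (rule 126): 00000011100000
Gen 11 (rule 22): 00000100010000

Answer: 9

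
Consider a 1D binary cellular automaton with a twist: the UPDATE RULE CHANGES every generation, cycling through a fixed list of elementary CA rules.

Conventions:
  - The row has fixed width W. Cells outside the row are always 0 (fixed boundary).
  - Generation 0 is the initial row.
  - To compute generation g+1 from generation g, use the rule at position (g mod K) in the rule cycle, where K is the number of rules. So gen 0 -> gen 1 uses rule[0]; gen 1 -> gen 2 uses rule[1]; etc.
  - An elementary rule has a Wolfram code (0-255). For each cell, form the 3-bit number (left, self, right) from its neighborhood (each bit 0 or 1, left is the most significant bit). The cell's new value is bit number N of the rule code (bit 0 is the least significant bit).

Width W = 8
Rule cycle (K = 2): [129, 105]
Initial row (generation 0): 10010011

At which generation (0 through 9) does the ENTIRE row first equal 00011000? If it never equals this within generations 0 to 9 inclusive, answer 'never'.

Answer: 5

Derivation:
Gen 0: 10010011
Gen 1 (rule 129): 00000000
Gen 2 (rule 105): 11111111
Gen 3 (rule 129): 01111110
Gen 4 (rule 105): 01000010
Gen 5 (rule 129): 00011000
Gen 6 (rule 105): 11011011
Gen 7 (rule 129): 00000000
Gen 8 (rule 105): 11111111
Gen 9 (rule 129): 01111110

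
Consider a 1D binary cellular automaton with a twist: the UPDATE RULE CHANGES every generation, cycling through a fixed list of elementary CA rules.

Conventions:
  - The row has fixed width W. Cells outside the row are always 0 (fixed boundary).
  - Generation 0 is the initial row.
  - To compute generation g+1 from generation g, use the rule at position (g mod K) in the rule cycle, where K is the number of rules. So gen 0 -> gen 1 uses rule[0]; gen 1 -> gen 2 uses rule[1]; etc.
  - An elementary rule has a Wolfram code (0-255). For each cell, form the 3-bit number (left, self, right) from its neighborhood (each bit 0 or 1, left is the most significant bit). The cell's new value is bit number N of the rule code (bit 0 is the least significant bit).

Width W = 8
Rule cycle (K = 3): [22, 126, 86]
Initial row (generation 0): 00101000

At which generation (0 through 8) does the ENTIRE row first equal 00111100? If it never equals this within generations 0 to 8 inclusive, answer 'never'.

Answer: 7

Derivation:
Gen 0: 00101000
Gen 1 (rule 22): 01101100
Gen 2 (rule 126): 11111110
Gen 3 (rule 86): 00000011
Gen 4 (rule 22): 00000100
Gen 5 (rule 126): 00001110
Gen 6 (rule 86): 00010011
Gen 7 (rule 22): 00111100
Gen 8 (rule 126): 01100110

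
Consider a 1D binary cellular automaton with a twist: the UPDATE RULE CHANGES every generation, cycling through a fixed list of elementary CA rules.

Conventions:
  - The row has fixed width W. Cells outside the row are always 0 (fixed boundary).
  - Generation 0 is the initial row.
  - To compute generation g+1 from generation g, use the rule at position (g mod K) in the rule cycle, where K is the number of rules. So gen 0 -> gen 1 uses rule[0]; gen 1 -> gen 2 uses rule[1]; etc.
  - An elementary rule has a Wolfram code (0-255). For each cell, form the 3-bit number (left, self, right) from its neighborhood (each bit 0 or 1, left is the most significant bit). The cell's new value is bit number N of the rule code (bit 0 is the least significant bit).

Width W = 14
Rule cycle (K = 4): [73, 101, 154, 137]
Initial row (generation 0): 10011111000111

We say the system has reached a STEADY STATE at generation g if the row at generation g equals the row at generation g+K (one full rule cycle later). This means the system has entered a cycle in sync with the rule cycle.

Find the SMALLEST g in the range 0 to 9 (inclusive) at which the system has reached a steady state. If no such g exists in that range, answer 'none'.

Answer: none

Derivation:
Gen 0: 10011111000111
Gen 1 (rule 73): 00010001010101
Gen 2 (rule 101): 11010101111111
Gen 3 (rule 154): 10000001111110
Gen 4 (rule 137): 00111101111100
Gen 5 (rule 73): 10100101000101
Gen 6 (rule 101): 11100111010111
Gen 7 (rule 154): 11011110000110
Gen 8 (rule 137): 10011100110100
Gen 9 (rule 73): 00010100110001
Gen 10 (rule 101): 11011100010101
Gen 11 (rule 154): 10011010100000
Gen 12 (rule 137): 00010000001111
Gen 13 (rule 73): 11000111101001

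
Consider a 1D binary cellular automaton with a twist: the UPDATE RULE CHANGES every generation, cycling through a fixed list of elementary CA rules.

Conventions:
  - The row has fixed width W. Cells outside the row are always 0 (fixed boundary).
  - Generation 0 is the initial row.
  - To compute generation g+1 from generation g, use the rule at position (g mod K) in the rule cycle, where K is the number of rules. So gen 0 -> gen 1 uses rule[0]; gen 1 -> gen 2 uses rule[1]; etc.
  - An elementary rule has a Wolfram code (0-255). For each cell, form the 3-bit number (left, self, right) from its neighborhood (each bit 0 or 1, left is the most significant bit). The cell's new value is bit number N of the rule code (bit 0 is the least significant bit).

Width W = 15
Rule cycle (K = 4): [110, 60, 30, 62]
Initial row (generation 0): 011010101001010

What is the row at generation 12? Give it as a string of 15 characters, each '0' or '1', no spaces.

Gen 0: 011010101001010
Gen 1 (rule 110): 111111111011110
Gen 2 (rule 60): 100000000110001
Gen 3 (rule 30): 110000001101011
Gen 4 (rule 62): 101000011011110
Gen 5 (rule 110): 111000111110010
Gen 6 (rule 60): 100100100001011
Gen 7 (rule 30): 111111110011010
Gen 8 (rule 62): 100000001110111
Gen 9 (rule 110): 100000011011101
Gen 10 (rule 60): 110000010110011
Gen 11 (rule 30): 101000110101110
Gen 12 (rule 62): 111101101111001

Answer: 111101101111001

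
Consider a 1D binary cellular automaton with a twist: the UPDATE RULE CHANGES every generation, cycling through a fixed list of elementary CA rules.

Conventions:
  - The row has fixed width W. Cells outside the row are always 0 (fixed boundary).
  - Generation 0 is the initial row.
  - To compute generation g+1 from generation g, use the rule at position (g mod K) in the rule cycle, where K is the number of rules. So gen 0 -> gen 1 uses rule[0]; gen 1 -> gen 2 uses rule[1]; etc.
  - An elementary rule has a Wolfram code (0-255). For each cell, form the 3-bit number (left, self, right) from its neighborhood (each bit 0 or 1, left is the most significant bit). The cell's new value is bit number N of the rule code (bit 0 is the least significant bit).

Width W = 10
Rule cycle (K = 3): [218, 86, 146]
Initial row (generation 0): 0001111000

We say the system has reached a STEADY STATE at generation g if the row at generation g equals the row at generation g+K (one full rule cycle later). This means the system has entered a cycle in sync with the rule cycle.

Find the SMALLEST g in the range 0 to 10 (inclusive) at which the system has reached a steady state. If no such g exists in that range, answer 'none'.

Gen 0: 0001111000
Gen 1 (rule 218): 0011111100
Gen 2 (rule 86): 0100000110
Gen 3 (rule 146): 1010001001
Gen 4 (rule 218): 0001010110
Gen 5 (rule 86): 0011010011
Gen 6 (rule 146): 0100001100
Gen 7 (rule 218): 1010011110
Gen 8 (rule 86): 1011100011
Gen 9 (rule 146): 0001010100
Gen 10 (rule 218): 0010000010
Gen 11 (rule 86): 0111000111
Gen 12 (rule 146): 1010101010
Gen 13 (rule 218): 0000000001

Answer: none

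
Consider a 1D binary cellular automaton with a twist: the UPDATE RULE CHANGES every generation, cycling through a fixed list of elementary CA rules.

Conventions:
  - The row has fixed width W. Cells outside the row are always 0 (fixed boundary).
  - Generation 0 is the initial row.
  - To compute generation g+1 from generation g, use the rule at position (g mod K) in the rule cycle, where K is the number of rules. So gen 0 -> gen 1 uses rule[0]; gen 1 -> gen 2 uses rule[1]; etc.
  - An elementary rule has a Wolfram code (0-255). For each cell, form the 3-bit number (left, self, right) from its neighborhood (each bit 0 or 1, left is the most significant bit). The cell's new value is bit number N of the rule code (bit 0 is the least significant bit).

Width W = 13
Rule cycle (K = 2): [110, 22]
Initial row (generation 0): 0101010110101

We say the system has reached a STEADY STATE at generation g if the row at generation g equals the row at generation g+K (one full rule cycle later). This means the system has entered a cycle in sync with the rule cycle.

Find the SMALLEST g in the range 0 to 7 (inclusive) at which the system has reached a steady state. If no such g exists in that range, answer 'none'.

Gen 0: 0101010110101
Gen 1 (rule 110): 1111111111111
Gen 2 (rule 22): 0000000000000
Gen 3 (rule 110): 0000000000000
Gen 4 (rule 22): 0000000000000
Gen 5 (rule 110): 0000000000000
Gen 6 (rule 22): 0000000000000
Gen 7 (rule 110): 0000000000000
Gen 8 (rule 22): 0000000000000
Gen 9 (rule 110): 0000000000000

Answer: 2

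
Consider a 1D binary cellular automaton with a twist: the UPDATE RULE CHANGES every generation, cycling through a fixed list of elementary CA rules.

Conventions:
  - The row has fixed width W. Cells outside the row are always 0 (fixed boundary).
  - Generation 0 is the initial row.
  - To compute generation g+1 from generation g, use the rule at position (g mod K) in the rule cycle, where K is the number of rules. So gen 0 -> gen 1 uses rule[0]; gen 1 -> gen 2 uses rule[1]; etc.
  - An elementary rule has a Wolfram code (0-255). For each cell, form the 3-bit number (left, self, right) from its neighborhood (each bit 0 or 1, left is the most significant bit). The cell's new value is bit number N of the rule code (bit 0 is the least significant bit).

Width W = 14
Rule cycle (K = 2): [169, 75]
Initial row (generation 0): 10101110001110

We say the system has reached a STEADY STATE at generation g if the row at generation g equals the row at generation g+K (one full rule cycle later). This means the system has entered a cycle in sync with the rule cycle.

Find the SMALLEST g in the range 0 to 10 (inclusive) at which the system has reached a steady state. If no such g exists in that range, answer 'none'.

Gen 0: 10101110001110
Gen 1 (rule 169): 01011100101100
Gen 2 (rule 75): 10010101001101
Gen 3 (rule 169): 00001010001010
Gen 4 (rule 75): 11110000110000
Gen 5 (rule 169): 11100110100111
Gen 6 (rule 75): 10101110001101
Gen 7 (rule 169): 01011100101010
Gen 8 (rule 75): 10010101000000
Gen 9 (rule 169): 00001010011111
Gen 10 (rule 75): 11110000110001
Gen 11 (rule 169): 11100110100100
Gen 12 (rule 75): 10101110001001

Answer: none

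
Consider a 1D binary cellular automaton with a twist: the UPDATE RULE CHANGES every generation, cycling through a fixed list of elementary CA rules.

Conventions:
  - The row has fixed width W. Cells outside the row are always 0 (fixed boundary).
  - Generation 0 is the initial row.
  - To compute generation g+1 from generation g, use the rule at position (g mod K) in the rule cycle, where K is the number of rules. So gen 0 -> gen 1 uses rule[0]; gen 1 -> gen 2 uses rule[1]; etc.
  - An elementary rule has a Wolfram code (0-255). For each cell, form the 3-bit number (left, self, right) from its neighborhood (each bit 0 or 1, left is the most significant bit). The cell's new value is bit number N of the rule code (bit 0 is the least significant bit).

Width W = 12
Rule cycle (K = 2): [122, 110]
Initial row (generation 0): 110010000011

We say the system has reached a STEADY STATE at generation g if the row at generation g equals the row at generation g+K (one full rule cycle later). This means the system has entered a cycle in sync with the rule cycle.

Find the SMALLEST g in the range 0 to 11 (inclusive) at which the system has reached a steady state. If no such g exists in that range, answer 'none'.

Gen 0: 110010000011
Gen 1 (rule 122): 111101000111
Gen 2 (rule 110): 100111001101
Gen 3 (rule 122): 011101111110
Gen 4 (rule 110): 110111000010
Gen 5 (rule 122): 111101100101
Gen 6 (rule 110): 100111101111
Gen 7 (rule 122): 011100111001
Gen 8 (rule 110): 110101101011
Gen 9 (rule 122): 111011110111
Gen 10 (rule 110): 101110011101
Gen 11 (rule 122): 011011110110
Gen 12 (rule 110): 111110011110
Gen 13 (rule 122): 100011110011

Answer: none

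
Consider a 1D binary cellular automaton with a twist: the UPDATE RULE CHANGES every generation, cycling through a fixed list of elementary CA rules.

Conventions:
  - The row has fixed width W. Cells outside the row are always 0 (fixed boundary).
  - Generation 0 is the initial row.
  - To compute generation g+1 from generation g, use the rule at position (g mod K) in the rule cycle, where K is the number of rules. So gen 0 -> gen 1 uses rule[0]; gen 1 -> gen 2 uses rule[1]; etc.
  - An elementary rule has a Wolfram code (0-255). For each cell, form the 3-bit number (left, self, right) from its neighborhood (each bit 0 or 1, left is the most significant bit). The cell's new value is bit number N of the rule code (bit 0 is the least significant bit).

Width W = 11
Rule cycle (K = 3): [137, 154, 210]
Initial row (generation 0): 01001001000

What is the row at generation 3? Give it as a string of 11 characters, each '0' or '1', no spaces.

Answer: 00000001011

Derivation:
Gen 0: 01001001000
Gen 1 (rule 137): 00000000011
Gen 2 (rule 154): 00000000110
Gen 3 (rule 210): 00000001011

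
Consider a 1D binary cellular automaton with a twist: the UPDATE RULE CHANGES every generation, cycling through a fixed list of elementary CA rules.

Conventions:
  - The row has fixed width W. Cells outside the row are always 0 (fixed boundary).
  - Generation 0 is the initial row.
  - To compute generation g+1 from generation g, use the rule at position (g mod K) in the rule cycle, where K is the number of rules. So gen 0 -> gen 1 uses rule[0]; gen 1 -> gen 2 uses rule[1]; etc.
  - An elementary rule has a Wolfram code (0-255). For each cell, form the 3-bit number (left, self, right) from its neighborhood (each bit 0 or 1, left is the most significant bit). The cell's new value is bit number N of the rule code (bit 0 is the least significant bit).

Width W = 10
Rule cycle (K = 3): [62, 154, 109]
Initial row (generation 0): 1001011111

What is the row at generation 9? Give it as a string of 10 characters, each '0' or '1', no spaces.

Answer: 1011101110

Derivation:
Gen 0: 1001011111
Gen 1 (rule 62): 1111110000
Gen 2 (rule 154): 1111101000
Gen 3 (rule 109): 1000111011
Gen 4 (rule 62): 1101100110
Gen 5 (rule 154): 1001011101
Gen 6 (rule 109): 1001110111
Gen 7 (rule 62): 1111001100
Gen 8 (rule 154): 1110111010
Gen 9 (rule 109): 1011101110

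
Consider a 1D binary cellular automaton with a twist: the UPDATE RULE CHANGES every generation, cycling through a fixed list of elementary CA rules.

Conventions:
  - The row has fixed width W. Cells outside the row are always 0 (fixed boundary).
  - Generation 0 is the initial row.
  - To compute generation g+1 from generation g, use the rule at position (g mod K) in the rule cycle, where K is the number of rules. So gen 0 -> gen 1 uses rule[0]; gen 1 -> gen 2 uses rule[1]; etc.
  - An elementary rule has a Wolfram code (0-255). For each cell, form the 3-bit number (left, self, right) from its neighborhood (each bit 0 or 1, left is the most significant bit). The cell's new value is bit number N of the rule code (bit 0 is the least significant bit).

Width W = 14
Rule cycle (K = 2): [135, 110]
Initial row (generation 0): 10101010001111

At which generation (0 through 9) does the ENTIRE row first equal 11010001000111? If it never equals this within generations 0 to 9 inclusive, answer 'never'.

Gen 0: 10101010001111
Gen 1 (rule 135): 10101010110110
Gen 2 (rule 110): 11111111111110
Gen 3 (rule 135): 01111111111100
Gen 4 (rule 110): 11000000000100
Gen 5 (rule 135): 00011111111101
Gen 6 (rule 110): 00110000000111
Gen 7 (rule 135): 11000111111010
Gen 8 (rule 110): 11001100001110
Gen 9 (rule 135): 00010001110100

Answer: never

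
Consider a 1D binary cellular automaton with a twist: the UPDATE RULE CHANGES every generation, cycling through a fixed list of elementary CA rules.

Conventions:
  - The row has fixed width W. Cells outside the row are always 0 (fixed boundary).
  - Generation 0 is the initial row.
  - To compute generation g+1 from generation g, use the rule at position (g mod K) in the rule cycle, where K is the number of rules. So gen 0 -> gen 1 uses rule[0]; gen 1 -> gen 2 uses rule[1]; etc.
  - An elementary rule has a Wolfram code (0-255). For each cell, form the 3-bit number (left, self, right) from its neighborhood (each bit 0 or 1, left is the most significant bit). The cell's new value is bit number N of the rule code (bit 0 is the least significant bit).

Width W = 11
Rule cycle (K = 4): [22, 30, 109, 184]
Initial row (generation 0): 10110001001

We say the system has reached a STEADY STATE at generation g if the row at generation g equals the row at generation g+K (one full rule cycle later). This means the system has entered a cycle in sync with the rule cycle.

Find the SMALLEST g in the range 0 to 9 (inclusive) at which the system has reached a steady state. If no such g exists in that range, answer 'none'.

Answer: 5

Derivation:
Gen 0: 10110001001
Gen 1 (rule 22): 10001011111
Gen 2 (rule 30): 11011010000
Gen 3 (rule 109): 11111110111
Gen 4 (rule 184): 11111101110
Gen 5 (rule 22): 00000000001
Gen 6 (rule 30): 00000000011
Gen 7 (rule 109): 11111111011
Gen 8 (rule 184): 11111110110
Gen 9 (rule 22): 00000000001
Gen 10 (rule 30): 00000000011
Gen 11 (rule 109): 11111111011
Gen 12 (rule 184): 11111110110
Gen 13 (rule 22): 00000000001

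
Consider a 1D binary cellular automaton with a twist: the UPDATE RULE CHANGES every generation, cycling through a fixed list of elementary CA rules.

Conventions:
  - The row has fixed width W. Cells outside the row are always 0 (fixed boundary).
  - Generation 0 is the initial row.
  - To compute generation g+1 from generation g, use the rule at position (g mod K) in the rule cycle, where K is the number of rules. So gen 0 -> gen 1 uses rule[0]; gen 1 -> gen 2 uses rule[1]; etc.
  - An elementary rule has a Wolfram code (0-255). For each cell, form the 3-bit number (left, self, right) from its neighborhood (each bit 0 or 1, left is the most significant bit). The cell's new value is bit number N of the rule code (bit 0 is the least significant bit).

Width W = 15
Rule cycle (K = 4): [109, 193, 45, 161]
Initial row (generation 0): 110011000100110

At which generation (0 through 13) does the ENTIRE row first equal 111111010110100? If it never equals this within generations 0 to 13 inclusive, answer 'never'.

Answer: 11

Derivation:
Gen 0: 110011000100110
Gen 1 (rule 109): 110011010100110
Gen 2 (rule 193): 010001000000010
Gen 3 (rule 45): 010101011111010
Gen 4 (rule 161): 001010101110100
Gen 5 (rule 109): 101111111011101
Gen 6 (rule 193): 000111111001100
Gen 7 (rule 45): 110100000001001
Gen 8 (rule 161): 001001111100000
Gen 9 (rule 109): 101001000101111
Gen 10 (rule 193): 000000010000111
Gen 11 (rule 45): 111111010110100
Gen 12 (rule 161): 011110101001001
Gen 13 (rule 109): 010011111001001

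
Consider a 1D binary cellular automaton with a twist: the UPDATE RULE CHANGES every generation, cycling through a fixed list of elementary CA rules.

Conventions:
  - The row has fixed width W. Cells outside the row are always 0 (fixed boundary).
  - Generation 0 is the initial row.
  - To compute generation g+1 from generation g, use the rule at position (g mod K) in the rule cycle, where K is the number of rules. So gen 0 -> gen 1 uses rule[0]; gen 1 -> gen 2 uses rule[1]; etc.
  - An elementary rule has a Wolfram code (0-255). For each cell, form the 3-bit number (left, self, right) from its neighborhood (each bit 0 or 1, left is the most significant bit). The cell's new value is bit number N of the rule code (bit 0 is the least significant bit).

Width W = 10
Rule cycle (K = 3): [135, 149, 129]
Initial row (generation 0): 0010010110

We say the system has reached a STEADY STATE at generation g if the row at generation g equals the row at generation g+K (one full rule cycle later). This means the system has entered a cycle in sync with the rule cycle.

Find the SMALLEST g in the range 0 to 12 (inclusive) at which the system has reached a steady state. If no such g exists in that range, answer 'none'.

Gen 0: 0010010110
Gen 1 (rule 135): 1110110000
Gen 2 (rule 149): 0100001111
Gen 3 (rule 129): 0001100110
Gen 4 (rule 135): 1110001000
Gen 5 (rule 149): 0101101111
Gen 6 (rule 129): 0000000110
Gen 7 (rule 135): 1111111000
Gen 8 (rule 149): 0111110111
Gen 9 (rule 129): 0011100010
Gen 10 (rule 135): 1101001110
Gen 11 (rule 149): 0001100101
Gen 12 (rule 129): 1100000000
Gen 13 (rule 135): 0001111111
Gen 14 (rule 149): 1100111110
Gen 15 (rule 129): 0000011100

Answer: none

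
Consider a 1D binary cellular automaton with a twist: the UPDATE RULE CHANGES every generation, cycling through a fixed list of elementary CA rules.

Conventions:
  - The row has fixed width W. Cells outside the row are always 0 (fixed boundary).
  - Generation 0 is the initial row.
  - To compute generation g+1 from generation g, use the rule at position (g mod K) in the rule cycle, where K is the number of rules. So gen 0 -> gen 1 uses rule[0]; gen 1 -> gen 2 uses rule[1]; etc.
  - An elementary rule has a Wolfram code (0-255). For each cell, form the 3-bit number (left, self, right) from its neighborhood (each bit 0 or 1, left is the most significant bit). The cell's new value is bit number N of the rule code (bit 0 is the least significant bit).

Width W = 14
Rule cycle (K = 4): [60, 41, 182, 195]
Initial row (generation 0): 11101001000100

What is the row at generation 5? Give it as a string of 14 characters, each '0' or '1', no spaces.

Gen 0: 11101001000100
Gen 1 (rule 60): 10011101100110
Gen 2 (rule 41): 00010011000100
Gen 3 (rule 182): 00111100101110
Gen 4 (rule 195): 11011101000110
Gen 5 (rule 60): 10110011100101

Answer: 10110011100101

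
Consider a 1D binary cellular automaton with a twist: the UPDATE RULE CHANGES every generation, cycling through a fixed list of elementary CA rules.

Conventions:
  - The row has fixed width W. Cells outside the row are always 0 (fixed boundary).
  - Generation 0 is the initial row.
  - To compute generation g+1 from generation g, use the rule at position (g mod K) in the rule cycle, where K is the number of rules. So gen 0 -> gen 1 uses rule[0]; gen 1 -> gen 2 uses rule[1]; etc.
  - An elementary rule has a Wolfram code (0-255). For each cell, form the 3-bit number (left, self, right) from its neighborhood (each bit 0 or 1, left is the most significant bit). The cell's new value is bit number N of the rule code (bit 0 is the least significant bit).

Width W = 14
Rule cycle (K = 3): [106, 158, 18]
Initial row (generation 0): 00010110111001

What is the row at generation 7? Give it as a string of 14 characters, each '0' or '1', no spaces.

Gen 0: 00010110111001
Gen 1 (rule 106): 00101111101010
Gen 2 (rule 158): 01101111001011
Gen 3 (rule 18): 10000000110000
Gen 4 (rule 106): 00000001110000
Gen 5 (rule 158): 00000011101000
Gen 6 (rule 18): 00000100000100
Gen 7 (rule 106): 00001000001000

Answer: 00001000001000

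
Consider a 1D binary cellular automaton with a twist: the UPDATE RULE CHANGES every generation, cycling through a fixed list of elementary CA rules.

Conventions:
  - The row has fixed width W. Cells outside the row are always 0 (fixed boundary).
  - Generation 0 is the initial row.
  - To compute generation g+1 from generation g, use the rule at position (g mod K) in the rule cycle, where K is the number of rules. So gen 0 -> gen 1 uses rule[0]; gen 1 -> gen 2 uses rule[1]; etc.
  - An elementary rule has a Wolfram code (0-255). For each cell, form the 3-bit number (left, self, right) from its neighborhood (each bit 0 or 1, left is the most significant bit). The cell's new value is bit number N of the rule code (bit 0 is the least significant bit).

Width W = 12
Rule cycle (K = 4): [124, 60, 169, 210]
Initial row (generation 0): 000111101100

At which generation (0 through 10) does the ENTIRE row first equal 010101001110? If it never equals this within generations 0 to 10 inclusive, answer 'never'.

Gen 0: 000111101100
Gen 1 (rule 124): 000100111110
Gen 2 (rule 60): 000110100001
Gen 3 (rule 169): 110101001100
Gen 4 (rule 210): 010000110110
Gen 5 (rule 124): 011000111111
Gen 6 (rule 60): 010100100000
Gen 7 (rule 169): 001000001111
Gen 8 (rule 210): 010100010111
Gen 9 (rule 124): 011110011101
Gen 10 (rule 60): 010001010011

Answer: never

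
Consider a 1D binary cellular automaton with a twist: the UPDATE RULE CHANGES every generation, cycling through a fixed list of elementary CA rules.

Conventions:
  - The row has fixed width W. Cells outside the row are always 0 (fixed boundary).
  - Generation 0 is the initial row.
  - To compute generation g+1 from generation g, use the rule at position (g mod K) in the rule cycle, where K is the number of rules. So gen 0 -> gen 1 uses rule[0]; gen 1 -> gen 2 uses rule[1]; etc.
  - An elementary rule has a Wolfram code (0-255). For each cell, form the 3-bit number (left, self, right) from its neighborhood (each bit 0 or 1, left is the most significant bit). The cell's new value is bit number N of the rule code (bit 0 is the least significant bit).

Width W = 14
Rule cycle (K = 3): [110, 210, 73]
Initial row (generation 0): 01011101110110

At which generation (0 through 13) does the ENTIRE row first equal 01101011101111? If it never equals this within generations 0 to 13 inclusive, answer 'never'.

Answer: never

Derivation:
Gen 0: 01011101110110
Gen 1 (rule 110): 11110111011110
Gen 2 (rule 210): 01110011001111
Gen 3 (rule 73): 01010011001001
Gen 4 (rule 110): 11110111011011
Gen 5 (rule 210): 01110011001001
Gen 6 (rule 73): 01010011000000
Gen 7 (rule 110): 11110111000000
Gen 8 (rule 210): 01110011100000
Gen 9 (rule 73): 01010010101111
Gen 10 (rule 110): 11110111111001
Gen 11 (rule 210): 01110011111110
Gen 12 (rule 73): 01010010000010
Gen 13 (rule 110): 11110110000110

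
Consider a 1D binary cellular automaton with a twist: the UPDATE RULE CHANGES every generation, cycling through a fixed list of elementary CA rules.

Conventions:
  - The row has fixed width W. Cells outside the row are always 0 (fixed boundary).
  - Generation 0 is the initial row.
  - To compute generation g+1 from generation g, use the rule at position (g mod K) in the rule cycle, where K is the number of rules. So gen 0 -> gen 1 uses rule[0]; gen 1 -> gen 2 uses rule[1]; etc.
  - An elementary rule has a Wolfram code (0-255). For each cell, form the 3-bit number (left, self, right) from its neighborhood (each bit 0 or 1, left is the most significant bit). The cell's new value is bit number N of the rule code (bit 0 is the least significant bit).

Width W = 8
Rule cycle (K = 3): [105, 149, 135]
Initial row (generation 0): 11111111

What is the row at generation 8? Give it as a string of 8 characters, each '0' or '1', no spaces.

Answer: 10000001

Derivation:
Gen 0: 11111111
Gen 1 (rule 105): 10000001
Gen 2 (rule 149): 11111101
Gen 3 (rule 135): 01111001
Gen 4 (rule 105): 01001000
Gen 5 (rule 149): 01101111
Gen 6 (rule 135): 10000110
Gen 7 (rule 105): 00110110
Gen 8 (rule 149): 10000001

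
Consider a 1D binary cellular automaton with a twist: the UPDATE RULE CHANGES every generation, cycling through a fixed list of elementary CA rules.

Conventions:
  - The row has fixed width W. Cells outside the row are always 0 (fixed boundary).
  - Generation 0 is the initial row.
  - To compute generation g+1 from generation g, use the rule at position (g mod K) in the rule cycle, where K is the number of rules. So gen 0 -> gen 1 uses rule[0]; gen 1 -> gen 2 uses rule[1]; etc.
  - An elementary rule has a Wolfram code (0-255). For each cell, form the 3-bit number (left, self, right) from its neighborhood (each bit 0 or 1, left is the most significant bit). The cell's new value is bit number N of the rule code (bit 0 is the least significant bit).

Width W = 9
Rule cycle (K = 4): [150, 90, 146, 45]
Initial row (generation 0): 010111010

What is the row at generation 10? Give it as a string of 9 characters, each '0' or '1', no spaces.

Answer: 000110011

Derivation:
Gen 0: 010111010
Gen 1 (rule 150): 110010011
Gen 2 (rule 90): 111101111
Gen 3 (rule 146): 011000110
Gen 4 (rule 45): 010010100
Gen 5 (rule 150): 111110110
Gen 6 (rule 90): 100010111
Gen 7 (rule 146): 010100010
Gen 8 (rule 45): 011101010
Gen 9 (rule 150): 101001011
Gen 10 (rule 90): 000110011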